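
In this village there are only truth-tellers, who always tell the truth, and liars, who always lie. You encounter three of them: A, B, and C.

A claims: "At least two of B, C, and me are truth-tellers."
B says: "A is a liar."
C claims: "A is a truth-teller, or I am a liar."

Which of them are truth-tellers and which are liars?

Consider A. Suppose A is a liar.
Then whichever role C has, C's statement has the wrong truth value — contradiction.
So A is a truth-teller.
With that fixed, B's statement is false, so B is a liar.
With that fixed, C's statement is true, so C is a truth-teller.

A: truth-teller, B: liar, C: truth-teller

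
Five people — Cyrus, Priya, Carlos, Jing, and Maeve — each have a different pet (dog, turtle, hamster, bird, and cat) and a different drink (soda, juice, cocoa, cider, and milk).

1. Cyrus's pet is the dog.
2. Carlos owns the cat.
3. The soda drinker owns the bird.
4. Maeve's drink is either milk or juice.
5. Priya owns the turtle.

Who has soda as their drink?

Jing

With clues 1–3, Carlos and Cyrus are impossible for the one with drink soda.
With clues 1–4, Maeve is impossible for the one with drink soda.
With clues 1–5, Priya is impossible for the one with drink soda.
That leaves Jing.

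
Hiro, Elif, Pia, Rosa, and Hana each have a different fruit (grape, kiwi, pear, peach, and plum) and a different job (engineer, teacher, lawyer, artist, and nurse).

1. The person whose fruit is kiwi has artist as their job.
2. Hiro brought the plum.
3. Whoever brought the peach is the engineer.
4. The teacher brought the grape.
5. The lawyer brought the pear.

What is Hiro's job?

nurse

With clues 1–2, artist is impossible for Hiro's job.
With clues 1–3, engineer is impossible for Hiro's job.
With clues 1–4, teacher is impossible for Hiro's job.
With clues 1–5, lawyer is impossible for Hiro's job.
That leaves nurse.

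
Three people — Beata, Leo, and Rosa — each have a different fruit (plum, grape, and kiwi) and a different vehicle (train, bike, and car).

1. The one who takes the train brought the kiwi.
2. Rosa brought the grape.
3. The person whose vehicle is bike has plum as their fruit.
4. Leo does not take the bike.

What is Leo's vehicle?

train

With clues 1–3, car is impossible for Leo's vehicle.
With clues 1–4, bike is impossible for Leo's vehicle.
That leaves train.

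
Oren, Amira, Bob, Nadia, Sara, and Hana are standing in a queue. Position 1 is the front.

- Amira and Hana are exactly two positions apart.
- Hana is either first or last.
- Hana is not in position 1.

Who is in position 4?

With clues 1–2, Hana is ruled out for position 4.
With clues 1–3, Bob, Nadia, Oren, and Sara are ruled out for position 4.
So position 4 is Amira.

Amira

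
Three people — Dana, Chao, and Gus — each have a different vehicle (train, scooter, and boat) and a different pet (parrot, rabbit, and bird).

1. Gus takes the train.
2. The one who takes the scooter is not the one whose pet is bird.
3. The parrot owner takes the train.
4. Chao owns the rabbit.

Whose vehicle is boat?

Dana

Clue 1 rules out Gus for the one with vehicle boat.
With clues 1–4, Chao is impossible for the one with vehicle boat.
That leaves Dana.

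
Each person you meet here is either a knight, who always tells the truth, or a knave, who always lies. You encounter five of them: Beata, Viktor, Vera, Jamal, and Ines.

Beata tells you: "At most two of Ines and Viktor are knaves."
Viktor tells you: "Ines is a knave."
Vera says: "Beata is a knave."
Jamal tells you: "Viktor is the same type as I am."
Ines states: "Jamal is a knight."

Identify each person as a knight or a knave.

Beata: knight, Viktor: knight, Vera: knave, Jamal: knave, Ines: knave

Regardless of anyone's role, Beata's statement is true, so Beata is a knight.
With that fixed, Vera's statement is false, so Vera is a knave.
Consider Viktor. Suppose Viktor is a knave.
Then whichever role Jamal has, Jamal's statement has the wrong truth value — contradiction.
So Viktor is a knight.
Consider Jamal. Suppose Jamal is a knight.
Then no assignment of the remaining roles makes every statement match its speaker's type — contradiction.
So Jamal is a knave.
With that fixed, Ines's statement is false, so Ines is a knave.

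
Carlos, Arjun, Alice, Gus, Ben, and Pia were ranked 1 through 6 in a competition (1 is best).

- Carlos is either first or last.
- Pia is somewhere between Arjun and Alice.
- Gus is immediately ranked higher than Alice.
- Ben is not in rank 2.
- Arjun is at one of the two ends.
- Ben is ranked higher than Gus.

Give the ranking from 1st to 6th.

Arjun, Pia, Ben, Gus, Alice, Carlos

From clue 1: Carlos is in {1,6}.
From clues 1–6: Arjun → rank 1, Pia → rank 2, Ben → rank 3, Gus → rank 4, Alice → rank 5, Carlos → rank 6.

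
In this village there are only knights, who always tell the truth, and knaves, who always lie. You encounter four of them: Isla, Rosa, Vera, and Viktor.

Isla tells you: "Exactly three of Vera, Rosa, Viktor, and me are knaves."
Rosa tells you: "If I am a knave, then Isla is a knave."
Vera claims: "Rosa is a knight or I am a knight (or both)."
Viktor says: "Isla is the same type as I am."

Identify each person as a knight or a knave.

Consider Isla. Suppose Isla is a knave.
Then whichever role Viktor has, Viktor's statement has the wrong truth value — contradiction.
So Isla is a knight.
Consider Rosa. Suppose Rosa is a knight.
Then Isla's statement comes out false, contradicting Isla being a knight.
So Rosa is a knave.
Consider Vera. Suppose Vera is a knight.
Then Isla's statement comes out false, contradicting Isla being a knight.
So Vera is a knave.
Consider Viktor. Suppose Viktor is a knight.
Then Isla's statement comes out false, contradicting Isla being a knight.
So Viktor is a knave.

Isla: knight, Rosa: knave, Vera: knave, Viktor: knave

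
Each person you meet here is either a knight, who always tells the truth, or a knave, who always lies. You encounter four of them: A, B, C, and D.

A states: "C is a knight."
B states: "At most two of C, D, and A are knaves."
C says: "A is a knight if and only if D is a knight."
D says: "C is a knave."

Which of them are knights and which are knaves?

A: knave, B: knight, C: knave, D: knight

Consider A. Suppose A is a knight.
Then no assignment of the remaining roles makes every statement match its speaker's type — contradiction.
So A is a knave.
Consider B. Suppose B is a knave.
Then no assignment of the remaining roles makes every statement match its speaker's type — contradiction.
So B is a knight.
Consider C. Suppose C is a knight.
Then A's statement comes out true, contradicting A being a knave.
So C is a knave.
With that fixed, D's statement is true, so D is a knight.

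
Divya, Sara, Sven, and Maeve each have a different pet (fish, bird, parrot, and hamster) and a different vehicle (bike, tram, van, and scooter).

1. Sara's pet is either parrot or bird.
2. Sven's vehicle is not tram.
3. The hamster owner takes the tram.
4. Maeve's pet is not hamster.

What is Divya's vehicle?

tram

With clues 1–4, bike, scooter, and van are impossible for Divya's vehicle.
That leaves tram.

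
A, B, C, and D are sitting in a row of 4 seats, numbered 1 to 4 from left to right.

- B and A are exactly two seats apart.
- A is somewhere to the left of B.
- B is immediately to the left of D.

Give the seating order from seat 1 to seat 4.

From clues 1–2: A is in {1,2}.
From clues 1–3: A → seat 1, C → seat 2, B → seat 3, D → seat 4.

A, C, B, D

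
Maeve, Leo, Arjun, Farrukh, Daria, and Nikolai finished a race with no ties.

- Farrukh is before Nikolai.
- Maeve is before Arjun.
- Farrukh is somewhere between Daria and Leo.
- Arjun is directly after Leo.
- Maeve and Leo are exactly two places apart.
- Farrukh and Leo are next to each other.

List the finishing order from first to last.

Daria, Maeve, Farrukh, Leo, Arjun, Nikolai

From clue 1: Farrukh is in {1,2,3,4,5}.
From clues 1–2: Maeve is in {1,2,3,4,5}.
From clues 1–3: Farrukh is in {2,3,4}.
From clues 1–4: Leo is in {2,4,5}.
From clues 1–5: Daria → place 1.
From clues 1–6: Maeve → place 2, Farrukh → place 3, Leo → place 4, Arjun → place 5, Nikolai → place 6.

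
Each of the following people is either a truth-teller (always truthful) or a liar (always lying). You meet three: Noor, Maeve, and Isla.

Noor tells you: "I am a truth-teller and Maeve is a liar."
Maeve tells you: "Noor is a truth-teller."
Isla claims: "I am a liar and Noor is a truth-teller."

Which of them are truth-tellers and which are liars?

Consider Noor. Suppose Noor is a truth-teller.
Then whichever role Isla has, Isla's statement has the wrong truth value — contradiction.
So Noor is a liar.
With that fixed, Maeve's statement is false, so Maeve is a liar.
With that fixed, Isla's statement is false, so Isla is a liar.

Noor: liar, Maeve: liar, Isla: liar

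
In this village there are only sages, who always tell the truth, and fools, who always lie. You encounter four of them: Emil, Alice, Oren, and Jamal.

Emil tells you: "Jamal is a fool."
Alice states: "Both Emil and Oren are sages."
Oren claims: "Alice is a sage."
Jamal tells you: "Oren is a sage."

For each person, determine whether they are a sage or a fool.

Consider Emil. Suppose Emil is a fool.
Then no assignment of the remaining roles makes every statement match its speaker's type — contradiction.
So Emil is a sage.
Consider Alice. Suppose Alice is a sage.
Then no assignment of the remaining roles makes every statement match its speaker's type — contradiction.
So Alice is a fool.
With that fixed, Oren's statement is false, so Oren is a fool.
With that fixed, Jamal's statement is false, so Jamal is a fool.

Emil: sage, Alice: fool, Oren: fool, Jamal: fool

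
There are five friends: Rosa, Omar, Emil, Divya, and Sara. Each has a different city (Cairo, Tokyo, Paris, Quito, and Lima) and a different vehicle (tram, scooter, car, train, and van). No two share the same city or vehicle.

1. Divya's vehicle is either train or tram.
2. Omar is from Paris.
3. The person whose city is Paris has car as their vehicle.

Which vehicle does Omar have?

With clues 1–3, scooter, train, tram, and van are impossible for Omar's vehicle.
That leaves car.

car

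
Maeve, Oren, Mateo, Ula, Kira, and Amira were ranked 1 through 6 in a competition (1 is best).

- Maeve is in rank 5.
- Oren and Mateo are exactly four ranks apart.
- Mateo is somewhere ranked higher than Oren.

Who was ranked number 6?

Oren

With clue 1, Maeve is ruled out for rank 6.
With clues 1–2, Amira, Kira, and Ula are ruled out for rank 6.
With clues 1–3, Mateo is ruled out for rank 6.
So rank 6 is Oren.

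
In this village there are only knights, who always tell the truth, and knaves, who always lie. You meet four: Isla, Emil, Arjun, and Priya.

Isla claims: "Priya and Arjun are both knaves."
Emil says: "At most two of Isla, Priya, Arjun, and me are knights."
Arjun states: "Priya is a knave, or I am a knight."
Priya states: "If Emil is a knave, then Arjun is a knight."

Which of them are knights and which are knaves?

Consider Isla. Suppose Isla is a knight.
Then no assignment of the remaining roles makes every statement match its speaker's type — contradiction.
So Isla is a knave.
Consider Emil. Suppose Emil is a knave.
Then Emil's own statement would have to be false, but it can't be — contradiction.
So Emil is a knight.
With that fixed, Priya's statement is true, so Priya is a knight.
Consider Arjun. Suppose Arjun is a knight.
Then Emil's statement comes out false, contradicting Emil being a knight.
So Arjun is a knave.

Isla: knave, Emil: knight, Arjun: knave, Priya: knight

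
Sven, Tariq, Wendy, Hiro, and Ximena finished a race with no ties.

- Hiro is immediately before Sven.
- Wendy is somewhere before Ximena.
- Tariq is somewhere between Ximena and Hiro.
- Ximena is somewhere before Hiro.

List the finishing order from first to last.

From clue 1: Sven is in {2,3,4,5}.
From clues 1–3: Tariq is in {3,4}.
From clues 1–4: Wendy → place 1, Ximena → place 2, Tariq → place 3, Hiro → place 4, Sven → place 5.

Wendy, Ximena, Tariq, Hiro, Sven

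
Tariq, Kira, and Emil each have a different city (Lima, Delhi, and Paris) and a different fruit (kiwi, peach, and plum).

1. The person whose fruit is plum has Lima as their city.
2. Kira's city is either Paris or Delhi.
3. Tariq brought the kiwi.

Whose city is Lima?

With clues 1–2, Kira is impossible for the one with city Lima.
With clues 1–3, Tariq is impossible for the one with city Lima.
That leaves Emil.

Emil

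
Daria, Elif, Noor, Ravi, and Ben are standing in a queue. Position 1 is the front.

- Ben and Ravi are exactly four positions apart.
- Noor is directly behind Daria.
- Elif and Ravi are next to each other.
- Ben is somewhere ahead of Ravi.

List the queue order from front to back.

From clue 1: Ravi is in {1,5}.
From clues 1–2: Daria is in {2,3}.
From clues 1–4: Ben → position 1, Daria → position 2, Noor → position 3, Elif → position 4, Ravi → position 5.

Ben, Daria, Noor, Elif, Ravi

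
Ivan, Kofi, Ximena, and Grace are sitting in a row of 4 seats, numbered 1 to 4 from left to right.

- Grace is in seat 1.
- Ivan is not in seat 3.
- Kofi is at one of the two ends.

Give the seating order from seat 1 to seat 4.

Grace, Ivan, Ximena, Kofi

From clue 1: Grace → seat 1.
From clues 1–2: Ivan is in {2,4}.
From clues 1–3: Ivan → seat 2, Ximena → seat 3, Kofi → seat 4.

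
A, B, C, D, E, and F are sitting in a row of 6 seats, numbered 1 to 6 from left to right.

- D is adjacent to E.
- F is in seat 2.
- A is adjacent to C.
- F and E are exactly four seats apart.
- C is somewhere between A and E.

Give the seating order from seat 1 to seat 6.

From clues 1–2: F → seat 2.
From clues 1–3: B → seat 1.
From clues 1–4: D → seat 5, E → seat 6.
From clues 1–5: A → seat 3, C → seat 4.

B, F, A, C, D, E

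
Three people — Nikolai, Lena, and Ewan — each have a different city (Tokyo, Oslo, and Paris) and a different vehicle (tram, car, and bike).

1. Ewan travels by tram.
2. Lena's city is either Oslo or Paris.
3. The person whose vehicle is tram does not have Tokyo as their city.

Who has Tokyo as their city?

With clues 1–2, Lena is impossible for the one with city Tokyo.
With clues 1–3, Ewan is impossible for the one with city Tokyo.
That leaves Nikolai.

Nikolai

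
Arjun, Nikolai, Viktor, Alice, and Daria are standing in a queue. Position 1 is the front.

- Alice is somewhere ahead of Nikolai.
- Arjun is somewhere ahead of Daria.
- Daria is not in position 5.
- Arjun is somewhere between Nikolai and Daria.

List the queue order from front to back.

From clue 1: Nikolai is in {2,3,4,5}.
From clues 1–2: Arjun is in {1,2,3,4}.
From clues 1–3: Arjun is in {1,2,3}.
From clues 1–4: Alice → position 1, Nikolai → position 2, Arjun → position 3, Daria → position 4, Viktor → position 5.

Alice, Nikolai, Arjun, Daria, Viktor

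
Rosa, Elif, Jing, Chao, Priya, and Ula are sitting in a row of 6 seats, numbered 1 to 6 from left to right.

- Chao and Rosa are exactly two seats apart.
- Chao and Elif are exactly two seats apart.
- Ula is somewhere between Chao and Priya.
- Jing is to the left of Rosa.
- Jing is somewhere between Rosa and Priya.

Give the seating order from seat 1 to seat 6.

From clues 1–2: Chao is in {3,4}.
From clues 1–3: Jing is in {2,5}.
From clues 1–4: Rosa is in {5,6}.
From clues 1–5: Priya → seat 1, Elif → seat 2, Ula → seat 3, Chao → seat 4, Jing → seat 5, Rosa → seat 6.

Priya, Elif, Ula, Chao, Jing, Rosa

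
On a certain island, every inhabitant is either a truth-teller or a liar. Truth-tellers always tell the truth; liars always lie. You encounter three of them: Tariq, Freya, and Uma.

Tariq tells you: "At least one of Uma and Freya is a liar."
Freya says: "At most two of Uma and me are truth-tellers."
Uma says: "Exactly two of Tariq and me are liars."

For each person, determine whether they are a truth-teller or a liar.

Regardless of anyone's role, Freya's statement is true, so Freya is a truth-teller.
Consider Tariq. Suppose Tariq is a liar.
Then whichever role Uma has, Uma's statement has the wrong truth value — contradiction.
So Tariq is a truth-teller.
With that fixed, Uma's statement is false, so Uma is a liar.

Tariq: truth-teller, Freya: truth-teller, Uma: liar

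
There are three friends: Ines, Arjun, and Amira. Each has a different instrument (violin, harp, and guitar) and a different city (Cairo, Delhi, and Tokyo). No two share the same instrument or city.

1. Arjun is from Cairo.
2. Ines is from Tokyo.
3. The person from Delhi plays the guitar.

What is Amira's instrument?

guitar

With clues 1–3, harp and violin are impossible for Amira's instrument.
That leaves guitar.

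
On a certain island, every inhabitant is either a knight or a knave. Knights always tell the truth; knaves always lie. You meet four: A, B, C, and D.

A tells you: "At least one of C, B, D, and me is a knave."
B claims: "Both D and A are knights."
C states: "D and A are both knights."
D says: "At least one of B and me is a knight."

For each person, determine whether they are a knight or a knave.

A: knight, B: knave, C: knave, D: knave

Consider A. Suppose A is a knave.
Then A's own statement would have to be false, but it can't be — contradiction.
So A is a knight.
Consider B. Suppose B is a knight.
Then no assignment of the remaining roles makes every statement match its speaker's type — contradiction.
So B is a knave.
Consider C. Suppose C is a knight.
Then no assignment of the remaining roles makes every statement match its speaker's type — contradiction.
So C is a knave.
Consider D. Suppose D is a knight.
Then B's statement comes out true, contradicting B being a knave.
So D is a knave.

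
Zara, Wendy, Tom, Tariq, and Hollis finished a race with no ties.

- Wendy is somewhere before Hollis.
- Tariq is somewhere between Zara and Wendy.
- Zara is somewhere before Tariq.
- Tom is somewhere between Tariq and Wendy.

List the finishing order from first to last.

Zara, Tariq, Tom, Wendy, Hollis

From clue 1: Wendy is in {1,2,3,4}.
From clues 1–2: Tariq is in {2,3,4}.
From clues 1–3: Zara is in {1,2}.
From clues 1–4: Zara → place 1, Tariq → place 2, Tom → place 3, Wendy → place 4, Hollis → place 5.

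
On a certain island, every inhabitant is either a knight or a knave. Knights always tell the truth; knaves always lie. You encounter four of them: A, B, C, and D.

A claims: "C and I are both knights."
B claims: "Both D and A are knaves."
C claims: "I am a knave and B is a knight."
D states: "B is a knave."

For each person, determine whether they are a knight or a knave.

A: knave, B: knave, C: knave, D: knight

Consider A. Suppose A is a knight.
Then no assignment of the remaining roles makes every statement match its speaker's type — contradiction.
So A is a knave.
Consider B. Suppose B is a knight.
Then whichever role C has, C's statement has the wrong truth value — contradiction.
So B is a knave.
With that fixed, C's statement is false, so C is a knave.
With that fixed, D's statement is true, so D is a knight.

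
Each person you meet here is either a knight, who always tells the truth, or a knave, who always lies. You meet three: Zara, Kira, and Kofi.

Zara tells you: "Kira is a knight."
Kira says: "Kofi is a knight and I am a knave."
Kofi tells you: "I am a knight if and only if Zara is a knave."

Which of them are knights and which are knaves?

Consider Zara. Suppose Zara is a knight.
Then whichever role Kofi has, Kofi's statement has the wrong truth value — contradiction.
So Zara is a knave.
Consider Kira. Suppose Kira is a knight.
Then Zara's statement comes out true, contradicting Zara being a knave.
So Kira is a knave.
Consider Kofi. Suppose Kofi is a knight.
Then Kira's statement comes out true, contradicting Kira being a knave.
So Kofi is a knave.

Zara: knave, Kira: knave, Kofi: knave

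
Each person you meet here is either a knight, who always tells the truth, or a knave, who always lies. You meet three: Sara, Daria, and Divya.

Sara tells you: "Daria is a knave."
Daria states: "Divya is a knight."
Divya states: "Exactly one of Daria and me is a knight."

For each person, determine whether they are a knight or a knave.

Consider Sara. Suppose Sara is a knave.
Then no assignment of the remaining roles makes every statement match its speaker's type — contradiction.
So Sara is a knight.
Consider Daria. Suppose Daria is a knight.
Then Sara's statement comes out false, contradicting Sara being a knight.
So Daria is a knave.
Consider Divya. Suppose Divya is a knight.
Then Daria's statement comes out true, contradicting Daria being a knave.
So Divya is a knave.

Sara: knight, Daria: knave, Divya: knave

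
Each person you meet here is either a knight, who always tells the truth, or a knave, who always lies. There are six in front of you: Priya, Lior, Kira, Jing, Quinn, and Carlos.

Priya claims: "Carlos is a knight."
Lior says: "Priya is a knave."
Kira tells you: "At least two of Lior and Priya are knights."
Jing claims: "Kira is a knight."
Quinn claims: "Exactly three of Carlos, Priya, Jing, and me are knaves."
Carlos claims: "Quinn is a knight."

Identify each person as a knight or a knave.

Consider Priya. Suppose Priya is a knight.
Then no assignment of the remaining roles makes every statement match its speaker's type — contradiction.
So Priya is a knave.
With that fixed, Lior's statement is true, so Lior is a knight.
With that fixed, Kira's statement is false, so Kira is a knave.
With that fixed, Jing's statement is false, so Jing is a knave.
Consider Quinn. Suppose Quinn is a knight.
Then no assignment of the remaining roles makes every statement match its speaker's type — contradiction.
So Quinn is a knave.
With that fixed, Carlos's statement is false, so Carlos is a knave.

Priya: knave, Lior: knight, Kira: knave, Jing: knave, Quinn: knave, Carlos: knave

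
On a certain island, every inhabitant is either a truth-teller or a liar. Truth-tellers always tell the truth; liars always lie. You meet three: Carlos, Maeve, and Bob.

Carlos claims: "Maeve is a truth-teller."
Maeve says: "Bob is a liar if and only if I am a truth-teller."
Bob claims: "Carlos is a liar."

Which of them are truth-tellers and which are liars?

Consider Carlos. Suppose Carlos is a liar.
Then no assignment of the remaining roles makes every statement match its speaker's type — contradiction.
So Carlos is a truth-teller.
With that fixed, Bob's statement is false, so Bob is a liar.
Consider Maeve. Suppose Maeve is a liar.
Then Carlos's statement comes out false, contradicting Carlos being a truth-teller.
So Maeve is a truth-teller.

Carlos: truth-teller, Maeve: truth-teller, Bob: liar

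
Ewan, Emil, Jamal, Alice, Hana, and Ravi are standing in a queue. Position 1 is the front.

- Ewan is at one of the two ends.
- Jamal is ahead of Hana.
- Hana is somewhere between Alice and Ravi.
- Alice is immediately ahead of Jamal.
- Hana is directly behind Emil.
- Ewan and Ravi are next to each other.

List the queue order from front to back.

Alice, Jamal, Emil, Hana, Ravi, Ewan

From clue 1: Ewan is in {1,6}.
From clues 1–6: Alice → position 1, Jamal → position 2, Emil → position 3, Hana → position 4, Ravi → position 5, Ewan → position 6.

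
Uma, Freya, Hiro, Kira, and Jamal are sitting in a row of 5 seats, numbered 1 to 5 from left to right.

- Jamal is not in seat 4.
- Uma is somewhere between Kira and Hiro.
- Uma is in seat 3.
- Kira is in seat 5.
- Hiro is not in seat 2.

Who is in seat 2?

Jamal

With clues 1–3, Uma is ruled out for seat 2.
With clues 1–4, Freya and Kira are ruled out for seat 2.
With clues 1–5, Hiro is ruled out for seat 2.
So seat 2 is Jamal.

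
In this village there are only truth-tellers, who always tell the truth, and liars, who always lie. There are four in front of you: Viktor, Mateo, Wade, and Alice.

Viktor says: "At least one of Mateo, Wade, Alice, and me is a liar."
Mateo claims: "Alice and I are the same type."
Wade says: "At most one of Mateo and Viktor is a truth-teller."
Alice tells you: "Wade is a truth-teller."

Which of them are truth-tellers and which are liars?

Viktor: truth-teller, Mateo: liar, Wade: truth-teller, Alice: truth-teller

Consider Viktor. Suppose Viktor is a liar.
Then Viktor's own statement would have to be false, but it can't be — contradiction.
So Viktor is a truth-teller.
Consider Mateo. Suppose Mateo is a truth-teller.
Then no assignment of the remaining roles makes every statement match its speaker's type — contradiction.
So Mateo is a liar.
With that fixed, Wade's statement is true, so Wade is a truth-teller.
With that fixed, Alice's statement is true, so Alice is a truth-teller.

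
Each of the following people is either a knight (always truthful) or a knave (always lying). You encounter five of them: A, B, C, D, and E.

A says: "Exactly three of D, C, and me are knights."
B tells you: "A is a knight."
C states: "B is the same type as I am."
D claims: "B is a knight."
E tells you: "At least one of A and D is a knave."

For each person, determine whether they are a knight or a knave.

A: knight, B: knight, C: knight, D: knight, E: knave

Consider A. Suppose A is a knave.
Then no assignment of the remaining roles makes every statement match its speaker's type — contradiction.
So A is a knight.
With that fixed, B's statement is true, so B is a knight.
With that fixed, D's statement is true, so D is a knight.
With that fixed, E's statement is false, so E is a knave.
Consider C. Suppose C is a knave.
Then A's statement comes out false, contradicting A being a knight.
So C is a knight.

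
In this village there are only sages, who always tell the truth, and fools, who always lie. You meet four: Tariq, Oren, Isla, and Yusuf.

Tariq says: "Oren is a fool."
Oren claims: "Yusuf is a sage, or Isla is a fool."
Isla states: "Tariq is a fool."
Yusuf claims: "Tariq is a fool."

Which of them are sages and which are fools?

Tariq: fool, Oren: sage, Isla: sage, Yusuf: sage

Consider Tariq. Suppose Tariq is a sage.
Then no assignment of the remaining roles makes every statement match its speaker's type — contradiction.
So Tariq is a fool.
With that fixed, Isla's statement is true, so Isla is a sage.
With that fixed, Yusuf's statement is true, so Yusuf is a sage.
With that fixed, Oren's statement is true, so Oren is a sage.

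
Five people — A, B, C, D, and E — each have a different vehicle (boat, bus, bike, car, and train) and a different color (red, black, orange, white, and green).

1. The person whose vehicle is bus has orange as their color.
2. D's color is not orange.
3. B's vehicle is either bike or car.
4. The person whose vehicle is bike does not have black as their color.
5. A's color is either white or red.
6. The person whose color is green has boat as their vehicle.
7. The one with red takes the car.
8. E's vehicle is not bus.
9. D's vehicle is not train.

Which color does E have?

black

With clues 1–7, red and white are impossible for E's color.
With clues 1–8, orange is impossible for E's color.
With clues 1–9, green is impossible for E's color.
That leaves black.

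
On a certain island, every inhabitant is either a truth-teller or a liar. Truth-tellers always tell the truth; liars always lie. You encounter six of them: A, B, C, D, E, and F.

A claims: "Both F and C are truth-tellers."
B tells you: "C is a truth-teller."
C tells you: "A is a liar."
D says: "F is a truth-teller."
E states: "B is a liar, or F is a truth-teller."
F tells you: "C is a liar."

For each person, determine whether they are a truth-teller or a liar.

A: liar, B: truth-teller, C: truth-teller, D: liar, E: liar, F: liar

Consider A. Suppose A is a truth-teller.
Then no assignment of the remaining roles makes every statement match its speaker's type — contradiction.
So A is a liar.
With that fixed, C's statement is true, so C is a truth-teller.
With that fixed, F's statement is false, so F is a liar.
With that fixed, B's statement is true, so B is a truth-teller.
With that fixed, D's statement is false, so D is a liar.
With that fixed, E's statement is false, so E is a liar.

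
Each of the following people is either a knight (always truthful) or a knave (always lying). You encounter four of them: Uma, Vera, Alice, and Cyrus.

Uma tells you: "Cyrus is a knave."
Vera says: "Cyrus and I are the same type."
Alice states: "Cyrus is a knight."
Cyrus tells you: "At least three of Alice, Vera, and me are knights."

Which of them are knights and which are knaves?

Uma: knave, Vera: knight, Alice: knight, Cyrus: knight

Consider Uma. Suppose Uma is a knight.
Then no assignment of the remaining roles makes every statement match its speaker's type — contradiction.
So Uma is a knave.
Consider Vera. Suppose Vera is a knave.
Then no assignment of the remaining roles makes every statement match its speaker's type — contradiction.
So Vera is a knight.
Consider Alice. Suppose Alice is a knave.
Then no assignment of the remaining roles makes every statement match its speaker's type — contradiction.
So Alice is a knight.
Consider Cyrus. Suppose Cyrus is a knave.
Then Uma's statement comes out true, contradicting Uma being a knave.
So Cyrus is a knight.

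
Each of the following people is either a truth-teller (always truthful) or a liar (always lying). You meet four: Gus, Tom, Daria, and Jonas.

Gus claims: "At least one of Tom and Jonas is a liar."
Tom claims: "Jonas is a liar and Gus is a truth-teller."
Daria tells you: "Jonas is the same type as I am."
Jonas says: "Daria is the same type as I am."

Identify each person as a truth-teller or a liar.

Gus: truth-teller, Tom: liar, Daria: truth-teller, Jonas: truth-teller

Consider Gus. Suppose Gus is a liar.
Then no assignment of the remaining roles makes every statement match its speaker's type — contradiction.
So Gus is a truth-teller.
Consider Tom. Suppose Tom is a truth-teller.
Then no assignment of the remaining roles makes every statement match its speaker's type — contradiction.
So Tom is a liar.
Consider Daria. Suppose Daria is a liar.
Then whichever role Jonas has, Jonas's statement has the wrong truth value — contradiction.
So Daria is a truth-teller.
Consider Jonas. Suppose Jonas is a liar.
Then Tom's statement comes out true, contradicting Tom being a liar.
So Jonas is a truth-teller.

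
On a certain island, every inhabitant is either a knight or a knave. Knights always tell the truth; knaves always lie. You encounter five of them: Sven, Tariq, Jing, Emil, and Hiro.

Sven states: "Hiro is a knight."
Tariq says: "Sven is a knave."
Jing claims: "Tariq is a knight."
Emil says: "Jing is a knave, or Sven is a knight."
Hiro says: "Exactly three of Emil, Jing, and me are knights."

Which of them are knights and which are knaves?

Consider Sven. Suppose Sven is a knight.
Then no assignment of the remaining roles makes every statement match its speaker's type — contradiction.
So Sven is a knave.
With that fixed, Tariq's statement is true, so Tariq is a knight.
With that fixed, Jing's statement is true, so Jing is a knight.
With that fixed, Emil's statement is false, so Emil is a knave.
With that fixed, Hiro's statement is false, so Hiro is a knave.

Sven: knave, Tariq: knight, Jing: knight, Emil: knave, Hiro: knave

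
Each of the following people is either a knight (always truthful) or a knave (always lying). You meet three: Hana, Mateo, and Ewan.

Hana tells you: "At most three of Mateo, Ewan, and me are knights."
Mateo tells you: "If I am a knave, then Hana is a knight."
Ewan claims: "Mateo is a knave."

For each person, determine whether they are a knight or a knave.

Hana: knight, Mateo: knight, Ewan: knave

Regardless of anyone's role, Hana's statement is true, so Hana is a knight.
With that fixed, Mateo's statement is true, so Mateo is a knight.
With that fixed, Ewan's statement is false, so Ewan is a knave.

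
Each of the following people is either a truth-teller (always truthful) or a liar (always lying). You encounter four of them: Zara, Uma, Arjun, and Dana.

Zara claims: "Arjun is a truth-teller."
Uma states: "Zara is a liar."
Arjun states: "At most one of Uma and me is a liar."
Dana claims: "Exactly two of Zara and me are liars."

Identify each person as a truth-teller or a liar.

Zara: truth-teller, Uma: liar, Arjun: truth-teller, Dana: liar

Consider Zara. Suppose Zara is a liar.
Then whichever role Dana has, Dana's statement has the wrong truth value — contradiction.
So Zara is a truth-teller.
With that fixed, Uma's statement is false, so Uma is a liar.
With that fixed, Dana's statement is false, so Dana is a liar.
Consider Arjun. Suppose Arjun is a liar.
Then Zara's statement comes out false, contradicting Zara being a truth-teller.
So Arjun is a truth-teller.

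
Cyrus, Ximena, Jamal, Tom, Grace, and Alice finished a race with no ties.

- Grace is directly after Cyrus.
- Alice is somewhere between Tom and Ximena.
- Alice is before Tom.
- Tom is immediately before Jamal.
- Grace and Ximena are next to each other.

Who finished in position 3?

With clues 1–4, Alice and Jamal are ruled out for place 3.
With clues 1–5, Cyrus, Grace, and Tom are ruled out for place 3.
So place 3 is Ximena.

Ximena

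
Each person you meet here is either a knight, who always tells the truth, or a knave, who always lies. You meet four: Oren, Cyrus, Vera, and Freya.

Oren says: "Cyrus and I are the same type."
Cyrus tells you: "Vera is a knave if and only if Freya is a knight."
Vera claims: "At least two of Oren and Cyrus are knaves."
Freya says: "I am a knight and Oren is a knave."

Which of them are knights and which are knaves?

Oren: knave, Cyrus: knight, Vera: knave, Freya: knight

Consider Oren. Suppose Oren is a knight.
Then no assignment of the remaining roles makes every statement match its speaker's type — contradiction.
So Oren is a knave.
Consider Cyrus. Suppose Cyrus is a knave.
Then Oren's statement comes out true, contradicting Oren being a knave.
So Cyrus is a knight.
With that fixed, Vera's statement is false, so Vera is a knave.
Consider Freya. Suppose Freya is a knave.
Then Cyrus's statement comes out false, contradicting Cyrus being a knight.
So Freya is a knight.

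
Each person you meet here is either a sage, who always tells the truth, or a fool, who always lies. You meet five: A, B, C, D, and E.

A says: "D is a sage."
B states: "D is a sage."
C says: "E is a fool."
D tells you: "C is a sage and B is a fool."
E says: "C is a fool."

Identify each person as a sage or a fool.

Consider A. Suppose A is a sage.
Then no assignment of the remaining roles makes every statement match its speaker's type — contradiction.
So A is a fool.
Consider B. Suppose B is a sage.
Then no assignment of the remaining roles makes every statement match its speaker's type — contradiction.
So B is a fool.
Consider C. Suppose C is a sage.
Then no assignment of the remaining roles makes every statement match its speaker's type — contradiction.
So C is a fool.
With that fixed, D's statement is false, so D is a fool.
With that fixed, E's statement is true, so E is a sage.

A: fool, B: fool, C: fool, D: fool, E: sage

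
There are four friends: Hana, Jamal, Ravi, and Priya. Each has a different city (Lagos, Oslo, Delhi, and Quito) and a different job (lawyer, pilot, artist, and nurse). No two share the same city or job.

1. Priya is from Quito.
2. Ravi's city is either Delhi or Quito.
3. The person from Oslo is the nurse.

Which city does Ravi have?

Delhi

Clue 1 rules out Quito for Ravi's city.
With clues 1–2, Lagos and Oslo are impossible for Ravi's city.
That leaves Delhi.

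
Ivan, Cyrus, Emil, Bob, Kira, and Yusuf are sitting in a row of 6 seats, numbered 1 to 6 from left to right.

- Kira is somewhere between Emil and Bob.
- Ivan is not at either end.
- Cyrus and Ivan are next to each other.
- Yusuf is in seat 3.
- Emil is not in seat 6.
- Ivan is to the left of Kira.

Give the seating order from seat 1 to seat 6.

From clue 1: Kira is in {2,3,4,5}.
From clues 1–2: Ivan is in {2,3,4,5}.
From clues 1–4: Yusuf → seat 3.
From clues 1–5: Emil is in {1,4}.
From clues 1–6: Cyrus → seat 1, Ivan → seat 2, Emil → seat 4, Kira → seat 5, Bob → seat 6.

Cyrus, Ivan, Yusuf, Emil, Kira, Bob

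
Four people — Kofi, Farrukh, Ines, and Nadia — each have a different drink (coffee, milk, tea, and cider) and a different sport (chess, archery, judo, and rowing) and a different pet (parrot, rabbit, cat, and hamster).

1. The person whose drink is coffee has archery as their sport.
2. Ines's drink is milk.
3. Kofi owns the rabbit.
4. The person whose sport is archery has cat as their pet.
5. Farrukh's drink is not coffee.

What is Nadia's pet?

cat

With clues 1–3, rabbit is impossible for Nadia's pet.
With clues 1–5, hamster and parrot are impossible for Nadia's pet.
That leaves cat.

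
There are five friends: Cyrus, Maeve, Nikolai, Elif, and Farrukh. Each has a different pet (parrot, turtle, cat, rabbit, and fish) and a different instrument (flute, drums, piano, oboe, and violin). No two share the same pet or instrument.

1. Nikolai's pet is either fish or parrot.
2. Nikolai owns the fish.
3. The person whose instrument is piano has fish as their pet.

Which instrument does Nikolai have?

With clues 1–3, drums, flute, oboe, and violin are impossible for Nikolai's instrument.
That leaves piano.

piano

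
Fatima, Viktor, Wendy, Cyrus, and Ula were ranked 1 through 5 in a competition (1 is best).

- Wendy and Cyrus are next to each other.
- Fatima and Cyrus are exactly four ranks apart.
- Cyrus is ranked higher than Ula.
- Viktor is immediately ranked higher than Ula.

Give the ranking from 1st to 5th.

Cyrus, Wendy, Viktor, Ula, Fatima

From clues 1–2: Fatima is in {1,5}.
From clues 1–3: Cyrus → rank 1, Wendy → rank 2, Fatima → rank 5.
From clues 1–4: Viktor → rank 3, Ula → rank 4.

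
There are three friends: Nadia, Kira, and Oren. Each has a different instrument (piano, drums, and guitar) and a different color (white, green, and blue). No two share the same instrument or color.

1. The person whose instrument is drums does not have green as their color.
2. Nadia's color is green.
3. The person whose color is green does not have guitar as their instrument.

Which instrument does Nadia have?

piano

With clues 1–2, drums is impossible for Nadia's instrument.
With clues 1–3, guitar is impossible for Nadia's instrument.
That leaves piano.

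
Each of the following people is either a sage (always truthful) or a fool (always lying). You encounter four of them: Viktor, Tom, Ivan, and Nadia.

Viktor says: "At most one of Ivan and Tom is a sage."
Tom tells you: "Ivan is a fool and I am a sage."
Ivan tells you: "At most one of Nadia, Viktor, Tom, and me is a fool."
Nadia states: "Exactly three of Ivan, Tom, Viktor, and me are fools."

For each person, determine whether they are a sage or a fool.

Consider Viktor. Suppose Viktor is a fool.
Then no assignment of the remaining roles makes every statement match its speaker's type — contradiction.
So Viktor is a sage.
Consider Tom. Suppose Tom is a fool.
Then no assignment of the remaining roles makes every statement match its speaker's type — contradiction.
So Tom is a sage.
With that fixed, Nadia's statement is false, so Nadia is a fool.
Consider Ivan. Suppose Ivan is a sage.
Then Viktor's statement comes out false, contradicting Viktor being a sage.
So Ivan is a fool.

Viktor: sage, Tom: sage, Ivan: fool, Nadia: fool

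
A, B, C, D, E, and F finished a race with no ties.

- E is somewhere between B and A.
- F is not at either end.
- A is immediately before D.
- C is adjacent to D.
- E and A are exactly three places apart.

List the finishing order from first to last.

From clue 1: E is in {2,3,4,5}.
From clues 1–4: A is in {1,4}.
From clues 1–5: A → place 1, D → place 2, C → place 3, E → place 4, F → place 5, B → place 6.

A, D, C, E, F, B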